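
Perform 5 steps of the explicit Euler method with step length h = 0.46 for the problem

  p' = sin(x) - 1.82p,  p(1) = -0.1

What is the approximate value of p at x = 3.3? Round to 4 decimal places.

Euler: p_{n+1} = p_n + h·f(x_n, p_n).
x=1.000000, p=-0.100000: f=1.023471 → p ← -0.100000 + 0.46·1.023471 = 0.370797
x=1.460000, p=0.370797: f=0.319018 → p ← 0.370797 + 0.46·0.319018 = 0.517545
x=1.920000, p=0.517545: f=-0.002287 → p ← 0.517545 + 0.46·(-0.002287) = 0.516493
x=2.380000, p=0.516493: f=-0.249943 → p ← 0.516493 + 0.46·(-0.249943) = 0.401520
x=2.840000, p=0.401520: f=-0.433724 → p ← 0.401520 + 0.46·(-0.433724) = 0.202006
p(3.3) ≈ 0.2020

0.2020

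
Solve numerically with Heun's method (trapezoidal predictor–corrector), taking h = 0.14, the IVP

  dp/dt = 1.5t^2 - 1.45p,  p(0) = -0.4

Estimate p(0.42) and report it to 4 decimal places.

-0.1841

Heun: k1 = f(t_n, p_n); k2 = f(t_n + h, p_n + h·k1); p_{n+1} = p_n + (h/2)·(k1 + k2).
t=0.000000, p=-0.400000:
  k1 = f(0.000000, -0.400000) = 0.580000
  k2 = f(0.140000, -0.318800) = 0.491660
  p ← -0.400000 + (0.14/2)·(0.580000 + 0.491660) = -0.324984
t=0.140000, p=-0.324984:
  k1 = f(0.140000, -0.324984) = 0.500627
  k2 = f(0.280000, -0.254896) = 0.487199
  p ← -0.324984 + (0.14/2)·(0.500627 + 0.487199) = -0.255836
t=0.280000, p=-0.255836:
  k1 = f(0.280000, -0.255836) = 0.488562
  k2 = f(0.420000, -0.187437) = 0.536384
  p ← -0.255836 + (0.14/2)·(0.488562 + 0.536384) = -0.184090
p(0.42) ≈ -0.1841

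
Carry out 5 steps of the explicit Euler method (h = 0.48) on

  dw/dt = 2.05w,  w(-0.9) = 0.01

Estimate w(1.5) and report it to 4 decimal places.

Euler: w_{n+1} = w_n + h·f(t_n, w_n).
t=-0.900000, w=0.010000: f=0.020500 → w ← 0.010000 + 0.48·0.020500 = 0.019840
t=-0.420000, w=0.019840: f=0.040672 → w ← 0.019840 + 0.48·0.040672 = 0.039363
t=0.060000, w=0.039363: f=0.080693 → w ← 0.039363 + 0.48·0.080693 = 0.078095
t=0.540000, w=0.078095: f=0.160095 → w ← 0.078095 + 0.48·0.160095 = 0.154941
t=1.020000, w=0.154941: f=0.317629 → w ← 0.154941 + 0.48·0.317629 = 0.307403
w(1.5) ≈ 0.3074

0.3074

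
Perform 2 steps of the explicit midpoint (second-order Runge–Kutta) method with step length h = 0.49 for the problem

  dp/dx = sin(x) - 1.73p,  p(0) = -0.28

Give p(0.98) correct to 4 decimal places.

Midpoint: k1 = f(x_n, p_n); k2 = f(x_n + h/2, p_n + (h/2)·k1); p_{n+1} = p_n + h·k2.
x=0.000000, p=-0.280000:
  k1 = f(0.000000, -0.280000) = 0.484400
  k2 = f(0.245000, -0.161322) = 0.521643
  p ← -0.280000 + 0.49·0.521643 = -0.024395
x=0.490000, p=-0.024395:
  k1 = f(0.490000, -0.024395) = 0.512829
  k2 = f(0.735000, 0.101248) = 0.495428
  p ← -0.024395 + 0.49·0.495428 = 0.218365
p(0.98) ≈ 0.2184

0.2184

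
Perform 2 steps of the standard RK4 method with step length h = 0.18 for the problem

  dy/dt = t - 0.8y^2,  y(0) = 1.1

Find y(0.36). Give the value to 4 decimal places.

RK4: k1 = f(t_n, y_n); k2 = f(t_n + h/2, y_n + (h/2)·k1); k3 = f(t_n + h/2, y_n + (h/2)·k2); k4 = f(t_n + h, y_n + h·k3); y_{n+1} = y_n + (h/6)·(k1 + 2k2 + 2k3 + k4).
t=0.000000, y=1.100000:
  k1 = f(0.000000, 1.100000) = -0.968000
  k2 = f(0.090000, 1.012880) = -0.730741
  k3 = f(0.090000, 1.034233) = -0.765711
  k4 = f(0.180000, 0.962172) = -0.560620
  y ← 1.100000 + (0.18/6)·(k1 + 2k2 + 2k3 + k4) = 0.964354
t=0.180000, y=0.964354:
  k1 = f(0.180000, 0.964354) = -0.563983
  k2 = f(0.270000, 0.913596) = -0.397726
  k3 = f(0.270000, 0.928559) = -0.419777
  k4 = f(0.360000, 0.888794) = -0.271964
  y ← 0.964354 + (0.18/6)·(k1 + 2k2 + 2k3 + k4) = 0.890226
y(0.36) ≈ 0.8902

0.8902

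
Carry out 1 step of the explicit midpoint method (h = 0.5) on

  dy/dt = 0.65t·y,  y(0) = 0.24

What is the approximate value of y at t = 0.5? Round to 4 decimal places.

0.2595

Midpoint: k1 = f(t_n, y_n); k2 = f(t_n + h/2, y_n + (h/2)·k1); y_{n+1} = y_n + h·k2.
t=0.000000, y=0.240000:
  k1 = f(0.000000, 0.240000) = 0.000000
  k2 = f(0.250000, 0.240000) = 0.039000
  y ← 0.240000 + 0.5·0.039000 = 0.259500
y(0.5) ≈ 0.2595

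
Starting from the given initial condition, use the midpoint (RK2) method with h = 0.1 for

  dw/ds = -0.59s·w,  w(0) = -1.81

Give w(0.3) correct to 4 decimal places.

-1.7625

Midpoint: k1 = f(s_n, w_n); k2 = f(s_n + h/2, w_n + (h/2)·k1); w_{n+1} = w_n + h·k2.
s=0.000000, w=-1.810000:
  k1 = f(0.000000, -1.810000) = 0.000000
  k2 = f(0.050000, -1.810000) = 0.053395
  w ← -1.810000 + 0.1·0.053395 = -1.804661
s=0.100000, w=-1.804661:
  k1 = f(0.100000, -1.804661) = 0.106475
  k2 = f(0.150000, -1.799337) = 0.159241
  w ← -1.804661 + 0.1·0.159241 = -1.788736
s=0.200000, w=-1.788736:
  k1 = f(0.200000, -1.788736) = 0.211071
  k2 = f(0.250000, -1.778183) = 0.262282
  w ← -1.788736 + 0.1·0.262282 = -1.762508
w(0.3) ≈ -1.7625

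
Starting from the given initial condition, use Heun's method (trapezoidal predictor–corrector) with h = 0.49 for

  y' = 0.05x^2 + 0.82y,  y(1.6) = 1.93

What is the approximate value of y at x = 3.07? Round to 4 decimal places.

Heun: k1 = f(x_n, y_n); k2 = f(x_n + h, y_n + h·k1); y_{n+1} = y_n + (h/2)·(k1 + k2).
x=1.600000, y=1.930000:
  k1 = f(1.600000, 1.930000) = 1.710600
  k2 = f(2.090000, 2.768194) = 2.488324
  y ← 1.930000 + (0.49/2)·(1.710600 + 2.488324) = 2.958736
x=2.090000, y=2.958736:
  k1 = f(2.090000, 2.958736) = 2.644569
  k2 = f(2.580000, 4.254575) = 3.821572
  y ← 2.958736 + (0.49/2)·(2.644569 + 3.821572) = 4.542941
x=2.580000, y=4.542941:
  k1 = f(2.580000, 4.542941) = 4.058031
  k2 = f(3.070000, 6.531376) = 5.826974
  y ← 4.542941 + (0.49/2)·(4.058031 + 5.826974) = 6.964767
y(3.07) ≈ 6.9648

6.9648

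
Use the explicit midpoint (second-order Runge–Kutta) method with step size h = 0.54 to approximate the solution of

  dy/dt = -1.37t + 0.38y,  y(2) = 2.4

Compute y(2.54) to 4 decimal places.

1.1119

Midpoint: k1 = f(t_n, y_n); k2 = f(t_n + h/2, y_n + (h/2)·k1); y_{n+1} = y_n + h·k2.
t=2.000000, y=2.400000:
  k1 = f(2.000000, 2.400000) = -1.828000
  k2 = f(2.270000, 1.906440) = -2.385453
  y ← 2.400000 + 0.54·(-2.385453) = 1.111855
y(2.54) ≈ 1.1119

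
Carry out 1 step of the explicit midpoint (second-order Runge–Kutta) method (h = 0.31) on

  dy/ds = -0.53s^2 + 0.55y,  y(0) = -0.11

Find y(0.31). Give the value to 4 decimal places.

-0.1343

Midpoint: k1 = f(s_n, y_n); k2 = f(s_n + h/2, y_n + (h/2)·k1); y_{n+1} = y_n + h·k2.
s=0.000000, y=-0.110000:
  k1 = f(0.000000, -0.110000) = -0.060500
  k2 = f(0.155000, -0.119377) = -0.078391
  y ← -0.110000 + 0.31·(-0.078391) = -0.134301
y(0.31) ≈ -0.1343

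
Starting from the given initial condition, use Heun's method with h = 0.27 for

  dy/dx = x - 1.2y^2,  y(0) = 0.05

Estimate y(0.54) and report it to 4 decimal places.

Heun: k1 = f(x_n, y_n); k2 = f(x_n + h, y_n + h·k1); y_{n+1} = y_n + (h/2)·(k1 + k2).
x=0.000000, y=0.050000:
  k1 = f(0.000000, 0.050000) = -0.003000
  k2 = f(0.270000, 0.049190) = 0.267096
  y ← 0.050000 + (0.27/2)·(-0.003000 + 0.267096) = 0.085653
x=0.270000, y=0.085653:
  k1 = f(0.270000, 0.085653) = 0.261196
  k2 = f(0.540000, 0.156176) = 0.510731
  y ← 0.085653 + (0.27/2)·(0.261196 + 0.510731) = 0.189863
y(0.54) ≈ 0.1899

0.1899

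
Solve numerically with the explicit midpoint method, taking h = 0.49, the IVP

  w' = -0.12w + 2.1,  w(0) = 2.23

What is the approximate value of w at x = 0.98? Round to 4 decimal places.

3.9232

Midpoint: k1 = f(x_n, w_n); k2 = f(x_n + h/2, w_n + (h/2)·k1); w_{n+1} = w_n + h·k2.
x=0.000000, w=2.230000:
  k1 = f(0.000000, 2.230000) = 1.832400
  k2 = f(0.245000, 2.678938) = 1.778527
  w ← 2.230000 + 0.49·1.778527 = 3.101478
x=0.490000, w=3.101478:
  k1 = f(0.490000, 3.101478) = 1.727823
  k2 = f(0.735000, 3.524795) = 1.677025
  w ← 3.101478 + 0.49·1.677025 = 3.923221
w(0.98) ≈ 3.9232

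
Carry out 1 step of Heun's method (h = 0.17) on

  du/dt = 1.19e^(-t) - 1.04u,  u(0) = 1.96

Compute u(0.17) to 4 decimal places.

Heun: k1 = f(t_n, u_n); k2 = f(t_n + h, u_n + h·k1); u_{n+1} = u_n + (h/2)·(k1 + k2).
t=0.000000, u=1.960000:
  k1 = f(0.000000, 1.960000) = -0.848400
  k2 = f(0.170000, 1.815772) = -0.884442
  u ← 1.960000 + (0.17/2)·(-0.848400 + (-0.884442)) = 1.812708
u(0.17) ≈ 1.8127

1.8127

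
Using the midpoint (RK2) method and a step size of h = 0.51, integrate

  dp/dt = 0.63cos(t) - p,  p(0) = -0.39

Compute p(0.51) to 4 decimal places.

Midpoint: k1 = f(t_n, p_n); k2 = f(t_n + h/2, p_n + (h/2)·k1); p_{n+1} = p_n + h·k2.
t=0.000000, p=-0.390000:
  k1 = f(0.000000, -0.390000) = 1.020000
  k2 = f(0.255000, -0.129900) = 0.739528
  p ← -0.390000 + 0.51·0.739528 = -0.012841
p(0.51) ≈ -0.0128

-0.0128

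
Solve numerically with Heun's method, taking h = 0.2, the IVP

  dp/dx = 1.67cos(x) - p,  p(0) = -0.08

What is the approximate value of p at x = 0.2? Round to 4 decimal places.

Heun: k1 = f(x_n, p_n); k2 = f(x_n + h, p_n + h·k1); p_{n+1} = p_n + (h/2)·(k1 + k2).
x=0.000000, p=-0.080000:
  k1 = f(0.000000, -0.080000) = 1.750000
  k2 = f(0.200000, 0.270000) = 1.366711
  p ← -0.080000 + (0.2/2)·(1.750000 + 1.366711) = 0.231671
p(0.2) ≈ 0.2317

0.2317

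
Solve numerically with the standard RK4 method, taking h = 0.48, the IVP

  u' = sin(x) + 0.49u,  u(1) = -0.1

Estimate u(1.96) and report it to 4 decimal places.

1.0099

RK4: k1 = f(x_n, u_n); k2 = f(x_n + h/2, u_n + (h/2)·k1); k3 = f(x_n + h/2, u_n + (h/2)·k2); k4 = f(x_n + h, u_n + h·k3); u_{n+1} = u_n + (h/6)·(k1 + 2k2 + 2k3 + k4).
x=1.000000, u=-0.100000:
  k1 = f(1.000000, -0.100000) = 0.792471
  k2 = f(1.240000, 0.090193) = 0.989979
  k3 = f(1.240000, 0.137595) = 1.013205
  k4 = f(1.480000, 0.386339) = 1.185187
  u ← -0.100000 + (0.48/6)·(k1 + 2k2 + 2k3 + k4) = 0.378722
x=1.480000, u=0.378722:
  k1 = f(1.480000, 0.378722) = 1.181455
  k2 = f(1.720000, 0.662271) = 1.313403
  k3 = f(1.720000, 0.693939) = 1.328920
  k4 = f(1.960000, 1.016604) = 1.423347
  u ← 0.378722 + (0.48/6)·(k1 + 2k2 + 2k3 + k4) = 1.009878
u(1.96) ≈ 1.0099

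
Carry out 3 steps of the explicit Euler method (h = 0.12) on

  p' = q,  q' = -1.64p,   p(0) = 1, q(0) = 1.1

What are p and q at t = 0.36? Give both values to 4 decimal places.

1.3220, 0.4363

Euler on (p,q): p_{n+1} = p_n + h·p', q_{n+1} = q_n + h·q'.
0.000000: (1.000000, 1.100000); f=(1.100000, -1.640000) → (1.132000, 0.903200)
0.120000: (1.132000, 0.903200); f=(0.903200, -1.856480) → (1.240384, 0.680422)
0.240000: (1.240384, 0.680422); f=(0.680422, -2.034230) → (1.322035, 0.436315)
(p(0.36), q(0.36)) ≈ (1.3220, 0.4363)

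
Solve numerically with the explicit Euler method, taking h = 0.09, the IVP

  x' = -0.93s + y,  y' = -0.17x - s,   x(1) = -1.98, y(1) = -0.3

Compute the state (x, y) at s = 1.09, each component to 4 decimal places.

Euler on (x,y): x_{n+1} = x_n + h·x', y_{n+1} = y_n + h·y'.
1.000000: (-1.980000, -0.300000); f=(-1.230000, -0.663400) → (-2.090700, -0.359706)
(x(1.09), y(1.09)) ≈ (-2.0907, -0.3597)

-2.0907, -0.3597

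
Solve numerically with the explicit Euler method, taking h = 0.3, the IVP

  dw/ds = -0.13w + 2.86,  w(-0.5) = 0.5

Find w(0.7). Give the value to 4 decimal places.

3.6628

Euler: w_{n+1} = w_n + h·f(s_n, w_n).
s=-0.500000, w=0.500000: f=2.795000 → w ← 0.500000 + 0.3·2.795000 = 1.338500
s=-0.200000, w=1.338500: f=2.685995 → w ← 1.338500 + 0.3·2.685995 = 2.144298
s=0.100000, w=2.144298: f=2.581241 → w ← 2.144298 + 0.3·2.581241 = 2.918671
s=0.400000, w=2.918671: f=2.480573 → w ← 2.918671 + 0.3·2.480573 = 3.662843
w(0.7) ≈ 3.6628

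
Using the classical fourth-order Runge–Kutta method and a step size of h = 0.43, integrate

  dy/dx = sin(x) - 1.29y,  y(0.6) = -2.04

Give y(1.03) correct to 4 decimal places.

RK4: k1 = f(x_n, y_n); k2 = f(x_n + h/2, y_n + (h/2)·k1); k3 = f(x_n + h/2, y_n + (h/2)·k2); k4 = f(x_n + h, y_n + h·k3); y_{n+1} = y_n + (h/6)·(k1 + 2k2 + 2k3 + k4).
x=0.600000, y=-2.040000:
  k1 = f(0.600000, -2.040000) = 3.196242
  k2 = f(0.815000, -1.352808) = 2.472848
  k3 = f(0.815000, -1.508338) = 2.673481
  k4 = f(1.030000, -0.890403) = 2.005919
  y ← -2.040000 + (0.43/6)·(k1 + 2k2 + 2k3 + k4) = -0.929538
y(1.03) ≈ -0.9295

-0.9295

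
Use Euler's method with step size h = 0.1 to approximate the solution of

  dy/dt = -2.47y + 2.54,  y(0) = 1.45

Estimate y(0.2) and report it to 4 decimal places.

1.2674

Euler: y_{n+1} = y_n + h·f(t_n, y_n).
t=0.000000, y=1.450000: f=-1.041500 → y ← 1.450000 + 0.1·(-1.041500) = 1.345850
t=0.100000, y=1.345850: f=-0.784250 → y ← 1.345850 + 0.1·(-0.784250) = 1.267425
y(0.2) ≈ 1.2674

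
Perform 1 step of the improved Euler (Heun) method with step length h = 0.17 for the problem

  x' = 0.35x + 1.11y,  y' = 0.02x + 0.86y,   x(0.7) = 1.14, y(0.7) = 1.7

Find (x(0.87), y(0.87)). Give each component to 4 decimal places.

Heun on (x,y): k1 = f(t_n, state_n); k2 = f(t_n + h, state_n + h·k1); state_{n+1} = state_n + (h/2)·(k1 + k2).
0.700000: (1.140000, 1.700000)
  k1 = (2.286000, 1.484800)
  predictor → (1.528620, 1.952416)
  k2 = (2.702199, 1.709650)
  → (1.563997, 1.971528)
(x(0.87), y(0.87)) ≈ (1.5640, 1.9715)

1.5640, 1.9715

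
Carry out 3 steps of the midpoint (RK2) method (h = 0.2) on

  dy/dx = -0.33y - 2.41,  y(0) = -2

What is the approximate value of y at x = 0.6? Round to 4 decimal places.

Midpoint: k1 = f(x_n, y_n); k2 = f(x_n + h/2, y_n + (h/2)·k1); y_{n+1} = y_n + h·k2.
x=0.000000, y=-2.000000:
  k1 = f(0.000000, -2.000000) = -1.750000
  k2 = f(0.100000, -2.175000) = -1.692250
  y ← -2.000000 + 0.2·(-1.692250) = -2.338450
x=0.200000, y=-2.338450:
  k1 = f(0.200000, -2.338450) = -1.638312
  k2 = f(0.300000, -2.502281) = -1.584247
  y ← -2.338450 + 0.2·(-1.584247) = -2.655299
x=0.400000, y=-2.655299:
  k1 = f(0.400000, -2.655299) = -1.533751
  k2 = f(0.500000, -2.808675) = -1.483137
  y ← -2.655299 + 0.2·(-1.483137) = -2.951927
y(0.6) ≈ -2.9519

-2.9519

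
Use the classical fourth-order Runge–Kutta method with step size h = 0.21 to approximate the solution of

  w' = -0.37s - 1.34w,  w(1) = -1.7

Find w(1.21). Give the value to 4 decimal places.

-1.3582

RK4: k1 = f(s_n, w_n); k2 = f(s_n + h/2, w_n + (h/2)·k1); k3 = f(s_n + h/2, w_n + (h/2)·k2); k4 = f(s_n + h, w_n + h·k3); w_{n+1} = w_n + (h/6)·(k1 + 2k2 + 2k3 + k4).
s=1.000000, w=-1.700000:
  k1 = f(1.000000, -1.700000) = 1.908000
  k2 = f(1.105000, -1.499660) = 1.600694
  k3 = f(1.105000, -1.531927) = 1.643932
  k4 = f(1.210000, -1.354774) = 1.367697
  w ← -1.700000 + (0.21/6)·(k1 + 2k2 + 2k3 + k4) = -1.358227
w(1.21) ≈ -1.3582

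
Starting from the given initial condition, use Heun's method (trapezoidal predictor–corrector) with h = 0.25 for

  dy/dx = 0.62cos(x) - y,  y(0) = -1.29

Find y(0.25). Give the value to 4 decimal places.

Heun: k1 = f(x_n, y_n); k2 = f(x_n + h, y_n + h·k1); y_{n+1} = y_n + (h/2)·(k1 + k2).
x=0.000000, y=-1.290000:
  k1 = f(0.000000, -1.290000) = 1.910000
  k2 = f(0.250000, -0.812500) = 1.413226
  y ← -1.290000 + (0.25/2)·(1.910000 + 1.413226) = -0.874597
y(0.25) ≈ -0.8746

-0.8746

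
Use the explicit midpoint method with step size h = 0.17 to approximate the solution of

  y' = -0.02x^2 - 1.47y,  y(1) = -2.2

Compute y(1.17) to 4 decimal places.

Midpoint: k1 = f(x_n, y_n); k2 = f(x_n + h/2, y_n + (h/2)·k1); y_{n+1} = y_n + h·k2.
x=1.000000, y=-2.200000:
  k1 = f(1.000000, -2.200000) = 3.214000
  k2 = f(1.085000, -1.926810) = 2.808866
  y ← -2.200000 + 0.17·2.808866 = -1.722493
y(1.17) ≈ -1.7225

-1.7225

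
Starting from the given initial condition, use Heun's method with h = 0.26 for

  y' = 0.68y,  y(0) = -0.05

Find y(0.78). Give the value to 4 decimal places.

Heun: k1 = f(t_n, y_n); k2 = f(t_n + h, y_n + h·k1); y_{n+1} = y_n + (h/2)·(k1 + k2).
t=0.000000, y=-0.050000:
  k1 = f(0.000000, -0.050000) = -0.034000
  k2 = f(0.260000, -0.058840) = -0.040011
  y ← -0.050000 + (0.26/2)·(-0.034000 + (-0.040011)) = -0.059621
t=0.260000, y=-0.059621:
  k1 = f(0.260000, -0.059621) = -0.040543
  k2 = f(0.520000, -0.070163) = -0.047711
  y ← -0.059621 + (0.26/2)·(-0.040543 + (-0.047711)) = -0.071094
t=0.520000, y=-0.071094:
  k1 = f(0.520000, -0.071094) = -0.048344
  k2 = f(0.780000, -0.083664) = -0.056891
  y ← -0.071094 + (0.26/2)·(-0.048344 + (-0.056891)) = -0.084775
y(0.78) ≈ -0.0848

-0.0848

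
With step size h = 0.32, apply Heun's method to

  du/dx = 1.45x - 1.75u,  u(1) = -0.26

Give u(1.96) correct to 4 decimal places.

1.0198

Heun: k1 = f(x_n, u_n); k2 = f(x_n + h, u_n + h·k1); u_{n+1} = u_n + (h/2)·(k1 + k2).
x=1.000000, u=-0.260000:
  k1 = f(1.000000, -0.260000) = 1.905000
  k2 = f(1.320000, 0.349600) = 1.302200
  u ← -0.260000 + (0.32/2)·(1.905000 + 1.302200) = 0.253152
x=1.320000, u=0.253152:
  k1 = f(1.320000, 0.253152) = 1.470984
  k2 = f(1.640000, 0.723867) = 1.111233
  u ← 0.253152 + (0.32/2)·(1.470984 + 1.111233) = 0.666307
x=1.640000, u=0.666307:
  k1 = f(1.640000, 0.666307) = 1.211963
  k2 = f(1.960000, 1.054135) = 0.997264
  u ← 0.666307 + (0.32/2)·(1.211963 + 0.997264) = 1.019783
u(1.96) ≈ 1.0198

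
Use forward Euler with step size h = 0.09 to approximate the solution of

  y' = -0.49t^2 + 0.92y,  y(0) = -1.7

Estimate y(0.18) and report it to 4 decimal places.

Euler: y_{n+1} = y_n + h·f(t_n, y_n).
t=0.000000, y=-1.700000: f=-1.564000 → y ← -1.700000 + 0.09·(-1.564000) = -1.840760
t=0.090000, y=-1.840760: f=-1.697468 → y ← -1.840760 + 0.09·(-1.697468) = -1.993532
y(0.18) ≈ -1.9935

-1.9935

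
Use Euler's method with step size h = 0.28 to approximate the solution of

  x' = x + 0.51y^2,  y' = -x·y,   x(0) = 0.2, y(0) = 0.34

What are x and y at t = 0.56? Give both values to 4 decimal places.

Euler on (x,y): x_{n+1} = x_n + h·x', y_{n+1} = y_n + h·y'.
0.000000: (0.200000, 0.340000); f=(0.258956, -0.068000) → (0.272508, 0.320960)
0.280000: (0.272508, 0.320960); f=(0.325045, -0.087464) → (0.363520, 0.296470)
(x(0.56), y(0.56)) ≈ (0.3635, 0.2965)

0.3635, 0.2965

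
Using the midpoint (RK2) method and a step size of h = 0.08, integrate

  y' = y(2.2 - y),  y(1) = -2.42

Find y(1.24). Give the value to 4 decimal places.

Midpoint: k1 = f(x_n, y_n); k2 = f(x_n + h/2, y_n + (h/2)·k1); y_{n+1} = y_n + h·k2.
x=1.000000, y=-2.420000:
  k1 = f(1.000000, -2.420000) = -11.180400
  k2 = f(1.040000, -2.867216) = -14.528803
  y ← -2.420000 + 0.08·(-14.528803) = -3.582304
x=1.080000, y=-3.582304:
  k1 = f(1.080000, -3.582304) = -20.713973
  k2 = f(1.120000, -4.410863) = -29.159613
  y ← -3.582304 + 0.08·(-29.159613) = -5.915073
x=1.160000, y=-5.915073:
  k1 = f(1.160000, -5.915073) = -48.001252
  k2 = f(1.200000, -7.835123) = -78.626429
  y ← -5.915073 + 0.08·(-78.626429) = -12.205188
y(1.24) ≈ -12.2052

-12.2052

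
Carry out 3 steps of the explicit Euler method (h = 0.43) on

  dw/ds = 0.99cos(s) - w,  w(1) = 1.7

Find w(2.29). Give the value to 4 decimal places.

0.3022

Euler: w_{n+1} = w_n + h·f(s_n, w_n).
s=1.000000, w=1.700000: f=-1.165101 → w ← 1.700000 + 0.43·(-1.165101) = 1.199007
s=1.430000, w=1.199007: f=-1.060078 → w ← 1.199007 + 0.43·(-1.060078) = 0.743173
s=1.860000, w=0.743173: f=-1.025510 → w ← 0.743173 + 0.43·(-1.025510) = 0.302204
w(2.29) ≈ 0.3022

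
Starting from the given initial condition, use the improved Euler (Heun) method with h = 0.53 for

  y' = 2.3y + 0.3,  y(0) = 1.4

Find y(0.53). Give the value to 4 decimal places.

Heun: k1 = f(x_n, y_n); k2 = f(x_n + h, y_n + h·k1); y_{n+1} = y_n + (h/2)·(k1 + k2).
x=0.000000, y=1.400000:
  k1 = f(0.000000, 1.400000) = 3.520000
  k2 = f(0.530000, 3.265600) = 7.810880
  y ← 1.400000 + (0.53/2)·(3.520000 + 7.810880) = 4.402683
y(0.53) ≈ 4.4027

4.4027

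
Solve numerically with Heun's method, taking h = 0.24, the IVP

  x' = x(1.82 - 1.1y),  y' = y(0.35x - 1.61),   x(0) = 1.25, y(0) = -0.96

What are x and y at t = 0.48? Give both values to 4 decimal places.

4.2188, -0.6613

Heun on (x,y): k1 = f(t_n, state_n); k2 = f(t_n + h, state_n + h·k1); state_{n+1} = state_n + (h/2)·(k1 + k2).
0.000000: (1.250000, -0.960000)
  k1 = (3.595000, 1.125600)
  predictor → (2.112800, -0.689856)
  k2 = (5.448577, 0.600533)
  → (2.335229, -0.752864)
0.240000: (2.335229, -0.752864)
  k1 = (6.184038, 0.596773)
  predictor → (3.819398, -0.609639)
  k2 = (9.512603, 0.166560)
  → (4.218826, -0.661264)
(x(0.48), y(0.48)) ≈ (4.2188, -0.6613)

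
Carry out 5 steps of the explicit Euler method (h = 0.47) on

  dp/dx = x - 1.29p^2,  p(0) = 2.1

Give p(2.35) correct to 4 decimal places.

Euler: p_{n+1} = p_n + h·f(x_n, p_n).
x=0.000000, p=2.100000: f=-5.688900 → p ← 2.100000 + 0.47·(-5.688900) = -0.573783
x=0.470000, p=-0.573783: f=0.045297 → p ← -0.573783 + 0.47·0.045297 = -0.552493
x=0.940000, p=-0.552493: f=0.546229 → p ← -0.552493 + 0.47·0.546229 = -0.295766
x=1.410000, p=-0.295766: f=1.297154 → p ← -0.295766 + 0.47·1.297154 = 0.313897
x=1.880000, p=0.313897: f=1.752895 → p ← 0.313897 + 0.47·1.752895 = 1.137757
p(2.35) ≈ 1.1378

1.1378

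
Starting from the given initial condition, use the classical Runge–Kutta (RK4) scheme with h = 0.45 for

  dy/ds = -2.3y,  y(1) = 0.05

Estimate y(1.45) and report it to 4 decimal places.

0.0182

RK4: k1 = f(s_n, y_n); k2 = f(s_n + h/2, y_n + (h/2)·k1); k3 = f(s_n + h/2, y_n + (h/2)·k2); k4 = f(s_n + h, y_n + h·k3); y_{n+1} = y_n + (h/6)·(k1 + 2k2 + 2k3 + k4).
s=1.000000, y=0.050000:
  k1 = f(1.000000, 0.050000) = -0.115000
  k2 = f(1.225000, 0.024125) = -0.055488
  k3 = f(1.225000, 0.037515) = -0.086285
  k4 = f(1.450000, 0.011172) = -0.025695
  y ← 0.050000 + (0.45/6)·(k1 + 2k2 + 2k3 + k4) = 0.018182
y(1.45) ≈ 0.0182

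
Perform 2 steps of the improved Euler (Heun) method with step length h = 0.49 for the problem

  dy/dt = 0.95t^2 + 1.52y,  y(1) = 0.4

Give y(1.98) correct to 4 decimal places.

Heun: k1 = f(t_n, y_n); k2 = f(t_n + h, y_n + h·k1); y_{n+1} = y_n + (h/2)·(k1 + k2).
t=1.000000, y=0.400000:
  k1 = f(1.000000, 0.400000) = 1.558000
  k2 = f(1.490000, 1.163420) = 3.877493
  y ← 0.400000 + (0.49/2)·(1.558000 + 3.877493) = 1.731696
t=1.490000, y=1.731696:
  k1 = f(1.490000, 1.731696) = 4.741273
  k2 = f(1.980000, 4.054920) = 9.887858
  y ← 1.731696 + (0.49/2)·(4.741273 + 9.887858) = 5.315833
y(1.98) ≈ 5.3158

5.3158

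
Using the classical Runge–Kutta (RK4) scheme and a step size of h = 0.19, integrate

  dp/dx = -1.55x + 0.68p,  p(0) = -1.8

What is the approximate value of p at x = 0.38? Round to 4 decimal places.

RK4: k1 = f(x_n, p_n); k2 = f(x_n + h/2, p_n + (h/2)·k1); k3 = f(x_n + h/2, p_n + (h/2)·k2); k4 = f(x_n + h, p_n + h·k3); p_{n+1} = p_n + (h/6)·(k1 + 2k2 + 2k3 + k4).
x=0.000000, p=-1.800000:
  k1 = f(0.000000, -1.800000) = -1.224000
  k2 = f(0.095000, -1.916280) = -1.450320
  k3 = f(0.095000, -1.937780) = -1.464941
  k4 = f(0.190000, -2.078339) = -1.707770
  p ← -1.800000 + (0.19/6)·(k1 + 2k2 + 2k3 + k4) = -2.077473
x=0.190000, p=-2.077473:
  k1 = f(0.190000, -2.077473) = -1.707181
  k2 = f(0.285000, -2.239655) = -1.964715
  k3 = f(0.285000, -2.264121) = -1.981352
  k4 = f(0.380000, -2.453929) = -2.257672
  p ← -2.077473 + (0.19/6)·(k1 + 2k2 + 2k3 + k4) = -2.452944
p(0.38) ≈ -2.4529

-2.4529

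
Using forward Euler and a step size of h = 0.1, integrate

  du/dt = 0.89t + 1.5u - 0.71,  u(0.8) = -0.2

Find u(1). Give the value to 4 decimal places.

-0.2552

Euler: u_{n+1} = u_n + h·f(t_n, u_n).
t=0.800000, u=-0.200000: f=-0.298000 → u ← -0.200000 + 0.1·(-0.298000) = -0.229800
t=0.900000, u=-0.229800: f=-0.253700 → u ← -0.229800 + 0.1·(-0.253700) = -0.255170
u(1) ≈ -0.2552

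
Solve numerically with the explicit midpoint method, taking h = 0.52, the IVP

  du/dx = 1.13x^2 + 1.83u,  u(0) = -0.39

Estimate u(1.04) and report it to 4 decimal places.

Midpoint: k1 = f(x_n, u_n); k2 = f(x_n + h/2, u_n + (h/2)·k1); u_{n+1} = u_n + h·k2.
x=0.000000, u=-0.390000:
  k1 = f(0.000000, -0.390000) = -0.713700
  k2 = f(0.260000, -0.575562) = -0.976890
  u ← -0.390000 + 0.52·(-0.976890) = -0.897983
x=0.520000, u=-0.897983:
  k1 = f(0.520000, -0.897983) = -1.337757
  k2 = f(0.780000, -1.245800) = -1.592322
  u ← -0.897983 + 0.52·(-1.592322) = -1.725990
u(1.04) ≈ -1.7260

-1.7260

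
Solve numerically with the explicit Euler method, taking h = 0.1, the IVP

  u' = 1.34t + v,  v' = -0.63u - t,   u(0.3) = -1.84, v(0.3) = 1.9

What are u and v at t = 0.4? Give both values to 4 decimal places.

-1.6098, 1.9859

Euler on (u,v): u_{n+1} = u_n + h·u', v_{n+1} = v_n + h·v'.
0.300000: (-1.840000, 1.900000); f=(2.302000, 0.859200) → (-1.609800, 1.985920)
(u(0.4), v(0.4)) ≈ (-1.6098, 1.9859)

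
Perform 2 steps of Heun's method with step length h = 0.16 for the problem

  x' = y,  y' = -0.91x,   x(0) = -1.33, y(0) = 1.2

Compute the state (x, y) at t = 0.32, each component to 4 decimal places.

Heun on (x,y): k1 = f(t_n, state_n); k2 = f(t_n + h, state_n + h·k1); state_{n+1} = state_n + (h/2)·(k1 + k2).
0.000000: (-1.330000, 1.200000)
  k1 = (1.200000, 1.210300)
  predictor → (-1.138000, 1.393648)
  k2 = (1.393648, 1.035580)
  → (-1.122508, 1.379670)
0.160000: (-1.122508, 1.379670)
  k1 = (1.379670, 1.021482)
  predictor → (-0.901761, 1.543108)
  k2 = (1.543108, 0.820602)
  → (-0.888686, 1.527037)
(x(0.32), y(0.32)) ≈ (-0.8887, 1.5270)

-0.8887, 1.5270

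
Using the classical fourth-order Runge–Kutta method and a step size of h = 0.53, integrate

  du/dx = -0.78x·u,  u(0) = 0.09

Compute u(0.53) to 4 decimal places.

RK4: k1 = f(x_n, u_n); k2 = f(x_n + h/2, u_n + (h/2)·k1); k3 = f(x_n + h/2, u_n + (h/2)·k2); k4 = f(x_n + h, u_n + h·k3); u_{n+1} = u_n + (h/6)·(k1 + 2k2 + 2k3 + k4).
x=0.000000, u=0.090000:
  k1 = f(0.000000, 0.090000) = 0.000000
  k2 = f(0.265000, 0.090000) = -0.018603
  k3 = f(0.265000, 0.085070) = -0.017584
  k4 = f(0.530000, 0.080680) = -0.033353
  u ← 0.090000 + (0.53/6)·(k1 + 2k2 + 2k3 + k4) = 0.080661
u(0.53) ≈ 0.0807

0.0807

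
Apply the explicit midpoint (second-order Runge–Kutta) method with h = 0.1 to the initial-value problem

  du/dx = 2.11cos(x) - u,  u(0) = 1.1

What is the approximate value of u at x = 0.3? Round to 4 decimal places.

Midpoint: k1 = f(x_n, u_n); k2 = f(x_n + h/2, u_n + (h/2)·k1); u_{n+1} = u_n + h·k2.
x=0.000000, u=1.100000:
  k1 = f(0.000000, 1.100000) = 1.010000
  k2 = f(0.050000, 1.150500) = 0.956863
  u ← 1.100000 + 0.1·0.956863 = 1.195686
x=0.100000, u=1.195686:
  k1 = f(0.100000, 1.195686) = 0.903772
  k2 = f(0.150000, 1.240875) = 0.845432
  u ← 1.195686 + 0.1·0.845432 = 1.280230
x=0.200000, u=1.280230:
  k1 = f(0.200000, 1.280230) = 0.787711
  k2 = f(0.250000, 1.319615) = 0.724790
  u ← 1.280230 + 0.1·0.724790 = 1.352709
u(0.3) ≈ 1.3527

1.3527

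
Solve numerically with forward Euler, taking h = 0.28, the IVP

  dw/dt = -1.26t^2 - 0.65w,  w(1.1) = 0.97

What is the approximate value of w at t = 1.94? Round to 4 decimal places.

Euler: w_{n+1} = w_n + h·f(t_n, w_n).
t=1.100000, w=0.970000: f=-2.155100 → w ← 0.970000 + 0.28·(-2.155100) = 0.366572
t=1.380000, w=0.366572: f=-2.637816 → w ← 0.366572 + 0.28·(-2.637816) = -0.372016
t=1.660000, w=-0.372016: f=-3.230245 → w ← -0.372016 + 0.28·(-3.230245) = -1.276485
w(1.94) ≈ -1.2765

-1.2765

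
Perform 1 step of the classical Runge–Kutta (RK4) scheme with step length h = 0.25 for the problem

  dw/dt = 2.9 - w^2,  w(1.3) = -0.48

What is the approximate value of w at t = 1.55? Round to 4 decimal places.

RK4: k1 = f(t_n, w_n); k2 = f(t_n + h/2, w_n + (h/2)·k1); k3 = f(t_n + h/2, w_n + (h/2)·k2); k4 = f(t_n + h, w_n + h·k3); w_{n+1} = w_n + (h/6)·(k1 + 2k2 + 2k3 + k4).
t=1.300000, w=-0.480000:
  k1 = f(1.300000, -0.480000) = 2.669600
  k2 = f(1.425000, -0.146300) = 2.878596
  k3 = f(1.425000, -0.120175) = 2.885558
  k4 = f(1.550000, 0.241389) = 2.841731
  w ← -0.480000 + (0.25/6)·(k1 + 2k2 + 2k3 + k4) = 0.229985
w(1.55) ≈ 0.2300

0.2300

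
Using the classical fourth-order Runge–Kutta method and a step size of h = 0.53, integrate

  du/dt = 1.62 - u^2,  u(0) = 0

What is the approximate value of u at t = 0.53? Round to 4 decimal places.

RK4: k1 = f(t_n, u_n); k2 = f(t_n + h/2, u_n + (h/2)·k1); k3 = f(t_n + h/2, u_n + (h/2)·k2); k4 = f(t_n + h, u_n + h·k3); u_{n+1} = u_n + (h/6)·(k1 + 2k2 + 2k3 + k4).
t=0.000000, u=0.000000:
  k1 = f(0.000000, 0.000000) = 1.620000
  k2 = f(0.265000, 0.429300) = 1.435702
  k3 = f(0.265000, 0.380461) = 1.475250
  k4 = f(0.530000, 0.781882) = 1.008660
  u ← 0.000000 + (0.53/6)·(k1 + 2k2 + 2k3 + k4) = 0.746466
u(0.53) ≈ 0.7465

0.7465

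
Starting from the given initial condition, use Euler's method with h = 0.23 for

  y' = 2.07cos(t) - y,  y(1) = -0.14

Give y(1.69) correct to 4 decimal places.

0.2638

Euler: y_{n+1} = y_n + h·f(t_n, y_n).
t=1.000000, y=-0.140000: f=1.258426 → y ← -0.140000 + 0.23·1.258426 = 0.149438
t=1.230000, y=0.149438: f=0.542434 → y ← 0.149438 + 0.23·0.542434 = 0.274198
t=1.460000, y=0.274198: f=-0.045318 → y ← 0.274198 + 0.23·(-0.045318) = 0.263775
y(1.69) ≈ 0.2638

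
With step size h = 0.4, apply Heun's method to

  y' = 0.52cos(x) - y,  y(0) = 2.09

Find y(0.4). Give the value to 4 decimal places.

Heun: k1 = f(x_n, y_n); k2 = f(x_n + h, y_n + h·k1); y_{n+1} = y_n + (h/2)·(k1 + k2).
x=0.000000, y=2.090000:
  k1 = f(0.000000, 2.090000) = -1.570000
  k2 = f(0.400000, 1.462000) = -0.983048
  y ← 2.090000 + (0.4/2)·(-1.570000 + (-0.983048)) = 1.579390
y(0.4) ≈ 1.5794

1.5794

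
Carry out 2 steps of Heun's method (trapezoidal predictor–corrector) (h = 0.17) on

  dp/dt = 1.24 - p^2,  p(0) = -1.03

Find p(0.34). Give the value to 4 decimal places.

Heun: k1 = f(t_n, p_n); k2 = f(t_n + h, p_n + h·k1); p_{n+1} = p_n + (h/2)·(k1 + k2).
t=0.000000, p=-1.030000:
  k1 = f(0.000000, -1.030000) = 0.179100
  k2 = f(0.170000, -0.999553) = 0.240894
  p ← -1.030000 + (0.17/2)·(0.179100 + 0.240894) = -0.994301
t=0.170000, p=-0.994301:
  k1 = f(0.170000, -0.994301) = 0.251366
  k2 = f(0.340000, -0.951568) = 0.334518
  p ← -0.994301 + (0.17/2)·(0.251366 + 0.334518) = -0.944500
p(0.34) ≈ -0.9445

-0.9445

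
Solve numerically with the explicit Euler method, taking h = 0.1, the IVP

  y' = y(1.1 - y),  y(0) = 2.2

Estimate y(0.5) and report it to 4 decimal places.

Euler: y_{n+1} = y_n + h·f(s_n, y_n).
s=0.000000, y=2.200000: f=-2.420000 → y ← 2.200000 + 0.1·(-2.420000) = 1.958000
s=0.100000, y=1.958000: f=-1.679964 → y ← 1.958000 + 0.1·(-1.679964) = 1.790004
s=0.200000, y=1.790004: f=-1.235109 → y ← 1.790004 + 0.1·(-1.235109) = 1.666493
s=0.300000, y=1.666493: f=-0.944056 → y ← 1.666493 + 0.1·(-0.944056) = 1.572087
s=0.400000, y=1.572087: f=-0.742162 → y ← 1.572087 + 0.1·(-0.742162) = 1.497871
y(0.5) ≈ 1.4979

1.4979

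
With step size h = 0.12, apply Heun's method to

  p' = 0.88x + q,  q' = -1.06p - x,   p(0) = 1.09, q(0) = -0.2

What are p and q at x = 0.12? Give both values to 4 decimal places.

Heun on (p,q): k1 = f(x_n, state_n); k2 = f(x_n + h, state_n + h·k1); state_{n+1} = state_n + (h/2)·(k1 + k2).
0.000000: (1.090000, -0.200000)
  k1 = (-0.200000, -1.155400)
  predictor → (1.066000, -0.338648)
  k2 = (-0.233048, -1.249960)
  → (1.064017, -0.344322)
(p(0.12), q(0.12)) ≈ (1.0640, -0.3443)

1.0640, -0.3443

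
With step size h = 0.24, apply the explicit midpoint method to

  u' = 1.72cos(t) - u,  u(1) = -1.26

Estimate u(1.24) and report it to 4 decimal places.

Midpoint: k1 = f(t_n, u_n); k2 = f(t_n + h/2, u_n + (h/2)·k1); u_{n+1} = u_n + h·k2.
t=1.000000, u=-1.260000:
  k1 = f(1.000000, -1.260000) = 2.189320
  k2 = f(1.120000, -0.997282) = 1.746655
  u ← -1.260000 + 0.24·1.746655 = -0.840803
u(1.24) ≈ -0.8408

-0.8408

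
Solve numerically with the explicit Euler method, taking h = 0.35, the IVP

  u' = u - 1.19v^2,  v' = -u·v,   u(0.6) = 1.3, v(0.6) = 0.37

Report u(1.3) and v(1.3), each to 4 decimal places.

2.2753, 0.0818

Euler on (u,v): u_{n+1} = u_n + h·u', v_{n+1} = v_n + h·v'.
0.600000: (1.300000, 0.370000); f=(1.137089, -0.481000) → (1.697981, 0.201650)
0.950000: (1.697981, 0.201650); f=(1.649593, -0.342398) → (2.275339, 0.081811)
(u(1.3), v(1.3)) ≈ (2.2753, 0.0818)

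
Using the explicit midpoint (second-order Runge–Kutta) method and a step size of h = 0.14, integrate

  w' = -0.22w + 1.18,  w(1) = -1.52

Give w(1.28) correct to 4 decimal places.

Midpoint: k1 = f(t_n, w_n); k2 = f(t_n + h/2, w_n + (h/2)·k1); w_{n+1} = w_n + h·k2.
t=1.000000, w=-1.520000:
  k1 = f(1.000000, -1.520000) = 1.514400
  k2 = f(1.070000, -1.413992) = 1.491078
  w ← -1.520000 + 0.14·1.491078 = -1.311249
t=1.140000, w=-1.311249:
  k1 = f(1.140000, -1.311249) = 1.468475
  k2 = f(1.210000, -1.208456) = 1.445860
  w ← -1.311249 + 0.14·1.445860 = -1.108829
w(1.28) ≈ -1.1088

-1.1088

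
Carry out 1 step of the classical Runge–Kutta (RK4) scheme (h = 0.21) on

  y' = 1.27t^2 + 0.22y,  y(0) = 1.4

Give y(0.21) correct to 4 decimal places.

RK4: k1 = f(t_n, y_n); k2 = f(t_n + h/2, y_n + (h/2)·k1); k3 = f(t_n + h/2, y_n + (h/2)·k2); k4 = f(t_n + h, y_n + h·k3); y_{n+1} = y_n + (h/6)·(k1 + 2k2 + 2k3 + k4).
t=0.000000, y=1.400000:
  k1 = f(0.000000, 1.400000) = 0.308000
  k2 = f(0.105000, 1.432340) = 0.329117
  k3 = f(0.105000, 1.434557) = 0.329604
  k4 = f(0.210000, 1.469217) = 0.379235
  y ← 1.400000 + (0.21/6)·(k1 + 2k2 + 2k3 + k4) = 1.470164
y(0.21) ≈ 1.4702

1.4702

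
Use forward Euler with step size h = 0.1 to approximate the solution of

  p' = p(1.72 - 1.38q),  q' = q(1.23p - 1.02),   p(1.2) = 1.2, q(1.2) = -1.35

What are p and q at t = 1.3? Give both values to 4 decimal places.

Euler on (p,q): p_{n+1} = p_n + h·p', q_{n+1} = q_n + h·q'.
1.200000: (1.200000, -1.350000); f=(4.299600, -0.615600) → (1.629960, -1.411560)
(p(1.3), q(1.3)) ≈ (1.6300, -1.4116)

1.6300, -1.4116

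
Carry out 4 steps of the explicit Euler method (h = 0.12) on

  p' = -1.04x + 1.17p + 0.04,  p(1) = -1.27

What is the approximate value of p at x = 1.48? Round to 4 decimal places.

-2.8374

Euler: p_{n+1} = p_n + h·f(x_n, p_n).
x=1.000000, p=-1.270000: f=-2.485900 → p ← -1.270000 + 0.12·(-2.485900) = -1.568308
x=1.120000, p=-1.568308: f=-2.959720 → p ← -1.568308 + 0.12·(-2.959720) = -1.923474
x=1.240000, p=-1.923474: f=-3.500065 → p ← -1.923474 + 0.12·(-3.500065) = -2.343482
x=1.360000, p=-2.343482: f=-4.116274 → p ← -2.343482 + 0.12·(-4.116274) = -2.837435
p(1.48) ≈ -2.8374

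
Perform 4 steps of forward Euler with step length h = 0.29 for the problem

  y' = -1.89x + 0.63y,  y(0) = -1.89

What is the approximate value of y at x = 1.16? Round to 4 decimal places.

-4.7731

Euler: y_{n+1} = y_n + h·f(x_n, y_n).
x=0.000000, y=-1.890000: f=-1.190700 → y ← -1.890000 + 0.29·(-1.190700) = -2.235303
x=0.290000, y=-2.235303: f=-1.956341 → y ← -2.235303 + 0.29·(-1.956341) = -2.802642
x=0.580000, y=-2.802642: f=-2.861864 → y ← -2.802642 + 0.29·(-2.861864) = -3.632583
x=0.870000, y=-3.632583: f=-3.932827 → y ← -3.632583 + 0.29·(-3.932827) = -4.773102
y(1.16) ≈ -4.7731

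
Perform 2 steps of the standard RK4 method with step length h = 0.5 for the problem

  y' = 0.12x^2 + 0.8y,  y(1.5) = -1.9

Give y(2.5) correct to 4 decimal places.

-3.5258

RK4: k1 = f(x_n, y_n); k2 = f(x_n + h/2, y_n + (h/2)·k1); k3 = f(x_n + h/2, y_n + (h/2)·k2); k4 = f(x_n + h, y_n + h·k3); y_{n+1} = y_n + (h/6)·(k1 + 2k2 + 2k3 + k4).
x=1.500000, y=-1.900000:
  k1 = f(1.500000, -1.900000) = -1.250000
  k2 = f(1.750000, -2.212500) = -1.402500
  k3 = f(1.750000, -2.250625) = -1.433000
  k4 = f(2.000000, -2.616500) = -1.613200
  y ← -1.900000 + (0.5/6)·(k1 + 2k2 + 2k3 + k4) = -2.611183
x=2.000000, y=-2.611183:
  k1 = f(2.000000, -2.611183) = -1.608947
  k2 = f(2.250000, -3.013420) = -1.803236
  k3 = f(2.250000, -3.061992) = -1.842094
  k4 = f(2.500000, -3.532230) = -2.075784
  y ← -2.611183 + (0.5/6)·(k1 + 2k2 + 2k3 + k4) = -3.525799
y(2.5) ≈ -3.5258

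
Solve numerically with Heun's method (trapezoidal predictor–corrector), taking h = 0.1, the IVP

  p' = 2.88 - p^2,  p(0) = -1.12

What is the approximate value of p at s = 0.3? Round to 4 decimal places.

Heun: k1 = f(s_n, p_n); k2 = f(s_n + h, p_n + h·k1); p_{n+1} = p_n + (h/2)·(k1 + k2).
s=0.000000, p=-1.120000:
  k1 = f(0.000000, -1.120000) = 1.625600
  k2 = f(0.100000, -0.957440) = 1.963309
  p ← -1.120000 + (0.1/2)·(1.625600 + 1.963309) = -0.940555
s=0.100000, p=-0.940555:
  k1 = f(0.100000, -0.940555) = 1.995357
  k2 = f(0.200000, -0.741019) = 2.330891
  p ← -0.940555 + (0.1/2)·(1.995357 + 2.330891) = -0.724242
s=0.200000, p=-0.724242:
  k1 = f(0.200000, -0.724242) = 2.355473
  k2 = f(0.300000, -0.488695) = 2.641177
  p ← -0.724242 + (0.1/2)·(2.355473 + 2.641177) = -0.474410
p(0.3) ≈ -0.4744

-0.4744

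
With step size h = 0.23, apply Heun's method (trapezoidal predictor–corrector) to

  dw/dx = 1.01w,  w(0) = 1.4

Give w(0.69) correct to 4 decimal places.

Heun: k1 = f(x_n, w_n); k2 = f(x_n + h, w_n + h·k1); w_{n+1} = w_n + (h/2)·(k1 + k2).
x=0.000000, w=1.400000:
  k1 = f(0.000000, 1.400000) = 1.414000
  k2 = f(0.230000, 1.725220) = 1.742472
  w ← 1.400000 + (0.23/2)·(1.414000 + 1.742472) = 1.762994
x=0.230000, w=1.762994:
  k1 = f(0.230000, 1.762994) = 1.780624
  k2 = f(0.460000, 2.172538) = 2.194263
  w ← 1.762994 + (0.23/2)·(1.780624 + 2.194263) = 2.220106
x=0.460000, w=2.220106:
  k1 = f(0.460000, 2.220106) = 2.242307
  k2 = f(0.690000, 2.735837) = 2.763195
  w ← 2.220106 + (0.23/2)·(2.242307 + 2.763195) = 2.795739
w(0.69) ≈ 2.7957

2.7957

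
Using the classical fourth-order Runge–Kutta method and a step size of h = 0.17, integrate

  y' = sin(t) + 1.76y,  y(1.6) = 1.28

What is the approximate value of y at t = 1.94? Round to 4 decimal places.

2.7841

RK4: k1 = f(t_n, y_n); k2 = f(t_n + h/2, y_n + (h/2)·k1); k3 = f(t_n + h/2, y_n + (h/2)·k2); k4 = f(t_n + h, y_n + h·k3); y_{n+1} = y_n + (h/6)·(k1 + 2k2 + 2k3 + k4).
t=1.600000, y=1.280000:
  k1 = f(1.600000, 1.280000) = 3.252374
  k2 = f(1.685000, 1.556452) = 3.732841
  k3 = f(1.685000, 1.597291) = 3.804719
  k4 = f(1.770000, 1.926802) = 4.371396
  y ← 1.280000 + (0.17/6)·(k1 + 2k2 + 2k3 + k4) = 1.923135
t=1.770000, y=1.923135:
  k1 = f(1.770000, 1.923135) = 4.364942
  k2 = f(1.855000, 2.294155) = 4.997599
  k3 = f(1.855000, 2.347931) = 5.092244
  k4 = f(1.940000, 2.788817) = 5.840932
  y ← 1.923135 + (0.17/6)·(k1 + 2k2 + 2k3 + k4) = 2.784059
y(1.94) ≈ 2.7841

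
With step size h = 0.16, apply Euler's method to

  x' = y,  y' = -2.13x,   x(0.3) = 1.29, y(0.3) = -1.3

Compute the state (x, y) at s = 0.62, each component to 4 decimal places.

Euler on (x,y): x_{n+1} = x_n + h·x', y_{n+1} = y_n + h·y'.
0.300000: (1.290000, -1.300000); f=(-1.300000, -2.747700) → (1.082000, -1.739632)
0.460000: (1.082000, -1.739632); f=(-1.739632, -2.304660) → (0.803659, -2.108378)
(x(0.62), y(0.62)) ≈ (0.8037, -2.1084)

0.8037, -2.1084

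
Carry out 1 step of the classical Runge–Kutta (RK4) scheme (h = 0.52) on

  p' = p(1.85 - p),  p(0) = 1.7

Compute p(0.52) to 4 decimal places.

1.7890

RK4: k1 = f(t_n, p_n); k2 = f(t_n + h/2, p_n + (h/2)·k1); k3 = f(t_n + h/2, p_n + (h/2)·k2); k4 = f(t_n + h, p_n + h·k3); p_{n+1} = p_n + (h/6)·(k1 + 2k2 + 2k3 + k4).
t=0.000000, p=1.700000:
  k1 = f(0.000000, 1.700000) = 0.255000
  k2 = f(0.260000, 1.766300) = 0.147839
  k3 = f(0.260000, 1.738438) = 0.193943
  k4 = f(0.520000, 1.800850) = 0.088511
  p ← 1.700000 + (0.52/6)·(k1 + 2k2 + 2k3 + k4) = 1.789013
p(0.52) ≈ 1.7890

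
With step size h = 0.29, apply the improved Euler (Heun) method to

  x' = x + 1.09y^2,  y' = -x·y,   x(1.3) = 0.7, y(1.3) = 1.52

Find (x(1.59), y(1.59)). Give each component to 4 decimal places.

Heun on (x,y): k1 = f(t_n, state_n); k2 = f(t_n + h, state_n + h·k1); state_{n+1} = state_n + (h/2)·(k1 + k2).
1.300000: (0.700000, 1.520000)
  k1 = (3.218336, -1.064000)
  predictor → (1.633317, 1.211440)
  k2 = (3.232987, -1.978666)
  → (1.635442, 1.078813)
(x(1.59), y(1.59)) ≈ (1.6354, 1.0788)

1.6354, 1.0788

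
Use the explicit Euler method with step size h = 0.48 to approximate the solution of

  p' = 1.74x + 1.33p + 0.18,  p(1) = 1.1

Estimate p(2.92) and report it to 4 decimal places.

20.4775

Euler: p_{n+1} = p_n + h·f(x_n, p_n).
x=1.000000, p=1.100000: f=3.383000 → p ← 1.100000 + 0.48·3.383000 = 2.723840
x=1.480000, p=2.723840: f=6.377907 → p ← 2.723840 + 0.48·6.377907 = 5.785235
x=1.960000, p=5.785235: f=11.284763 → p ← 5.785235 + 0.48·11.284763 = 11.201922
x=2.440000, p=11.201922: f=19.324156 → p ← 11.201922 + 0.48·19.324156 = 20.477517
p(2.92) ≈ 20.4775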